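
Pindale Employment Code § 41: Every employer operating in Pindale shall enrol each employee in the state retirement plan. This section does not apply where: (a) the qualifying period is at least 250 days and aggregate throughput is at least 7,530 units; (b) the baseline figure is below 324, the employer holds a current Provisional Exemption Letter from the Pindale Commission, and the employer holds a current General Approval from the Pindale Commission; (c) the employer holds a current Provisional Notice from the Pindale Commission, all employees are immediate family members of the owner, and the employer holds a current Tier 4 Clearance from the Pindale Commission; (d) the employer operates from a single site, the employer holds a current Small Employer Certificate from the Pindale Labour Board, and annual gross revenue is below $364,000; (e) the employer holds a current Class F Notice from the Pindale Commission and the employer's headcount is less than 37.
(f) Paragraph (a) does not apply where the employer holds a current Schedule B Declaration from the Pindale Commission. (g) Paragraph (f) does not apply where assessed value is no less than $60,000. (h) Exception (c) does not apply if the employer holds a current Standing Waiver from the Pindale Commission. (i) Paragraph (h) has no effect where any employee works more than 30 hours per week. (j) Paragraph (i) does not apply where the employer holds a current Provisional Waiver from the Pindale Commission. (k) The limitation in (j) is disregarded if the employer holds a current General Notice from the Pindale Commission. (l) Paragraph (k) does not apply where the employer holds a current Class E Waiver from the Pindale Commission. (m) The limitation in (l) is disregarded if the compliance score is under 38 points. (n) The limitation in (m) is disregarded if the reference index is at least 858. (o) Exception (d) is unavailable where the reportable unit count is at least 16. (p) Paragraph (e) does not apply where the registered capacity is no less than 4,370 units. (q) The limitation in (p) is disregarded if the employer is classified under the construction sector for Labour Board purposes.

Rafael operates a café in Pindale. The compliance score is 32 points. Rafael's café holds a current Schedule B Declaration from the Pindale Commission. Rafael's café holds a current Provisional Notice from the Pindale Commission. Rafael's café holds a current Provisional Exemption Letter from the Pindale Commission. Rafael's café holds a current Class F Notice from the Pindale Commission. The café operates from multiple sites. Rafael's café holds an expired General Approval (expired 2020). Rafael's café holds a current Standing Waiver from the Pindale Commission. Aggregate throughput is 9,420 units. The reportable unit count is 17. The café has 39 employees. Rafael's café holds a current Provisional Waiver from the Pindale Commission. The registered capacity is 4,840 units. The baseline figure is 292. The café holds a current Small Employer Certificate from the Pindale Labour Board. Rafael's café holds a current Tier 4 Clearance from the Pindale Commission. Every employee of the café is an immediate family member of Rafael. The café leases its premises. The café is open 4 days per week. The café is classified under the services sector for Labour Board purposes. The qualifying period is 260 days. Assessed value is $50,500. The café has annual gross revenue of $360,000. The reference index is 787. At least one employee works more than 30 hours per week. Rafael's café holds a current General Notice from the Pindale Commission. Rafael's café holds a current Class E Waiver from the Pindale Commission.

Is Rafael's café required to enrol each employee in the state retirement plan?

No — exception (c) applies; Rafael's café is not required to enrol each employee in the state retirement plan.

Exception (a)'s conditions are all satisfied: the qualifying period is 260 days, meeting the 250 days threshold; aggregate throughput is 9,420 units, meeting the 7,530 units threshold. However, paragraphs (f)–(g) must be considered: (f) operates against (a): a current Schedule B Declaration is held. (g) is not engaged (assessed value is $50,500, short of $60,000), so (f) stands. (a) is therefore removed.
Exception (b) requires that the employer holds a current General Approval from the Pindale Commission; but the General Approval is not current, so (b) is unavailable.
All of (c)'s requirements are met (a current Provisional Notice is held; every employee is an immediate family member; a current Tier 4 Clearance is held). Considering the limiting provisions: (h) would limit (c) — a current Standing Waiver is held — but (i) sets (h) aside: (i) operates against (h): at least one employee exceeds 30 hours/week. (j) is engaged (a current Provisional Waiver is held), but yields to (k): (k) is engaged — a current General Notice is held. (l) would limit (k) — a current Class E Waiver is held — but (m) sets (l) aside: (m) is triggered — the compliance score is 32 points, under the 38 points limit. (n) is inapplicable (the reference index is 787, short of 858), so (m) stands. Exception (c) stands.
Exception (d) fails — the employer operates from multiple sites.
Exception (e) does not apply: the employer's headcount is 39, not less than 37.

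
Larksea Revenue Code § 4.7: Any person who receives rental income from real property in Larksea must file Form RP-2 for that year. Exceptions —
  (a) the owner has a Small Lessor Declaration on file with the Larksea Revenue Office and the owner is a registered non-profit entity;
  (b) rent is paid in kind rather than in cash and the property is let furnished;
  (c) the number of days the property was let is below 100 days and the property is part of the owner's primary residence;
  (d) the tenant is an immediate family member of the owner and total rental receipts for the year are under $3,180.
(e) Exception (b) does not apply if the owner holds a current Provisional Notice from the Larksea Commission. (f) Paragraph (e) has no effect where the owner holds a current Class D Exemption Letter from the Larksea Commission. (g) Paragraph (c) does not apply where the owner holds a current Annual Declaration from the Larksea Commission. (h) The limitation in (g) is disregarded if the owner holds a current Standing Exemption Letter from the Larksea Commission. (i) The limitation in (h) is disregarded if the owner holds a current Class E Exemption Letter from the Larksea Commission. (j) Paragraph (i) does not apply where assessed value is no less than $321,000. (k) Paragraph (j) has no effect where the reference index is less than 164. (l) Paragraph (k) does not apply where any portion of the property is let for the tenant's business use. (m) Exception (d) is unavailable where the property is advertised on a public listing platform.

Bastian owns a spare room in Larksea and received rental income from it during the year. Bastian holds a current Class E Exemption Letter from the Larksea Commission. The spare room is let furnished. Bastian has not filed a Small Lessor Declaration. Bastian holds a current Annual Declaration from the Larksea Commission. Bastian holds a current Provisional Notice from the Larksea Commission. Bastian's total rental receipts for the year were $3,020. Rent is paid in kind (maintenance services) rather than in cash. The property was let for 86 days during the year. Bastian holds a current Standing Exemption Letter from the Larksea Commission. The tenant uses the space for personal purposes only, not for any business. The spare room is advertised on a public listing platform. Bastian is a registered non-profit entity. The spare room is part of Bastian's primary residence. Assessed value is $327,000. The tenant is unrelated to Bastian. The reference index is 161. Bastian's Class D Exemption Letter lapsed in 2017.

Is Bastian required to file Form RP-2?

Yes — Bastian must file Form RP-2.

Exception (a) fails — no Small Lessor Declaration is on file.
All of (b)'s requirements are met (rent is paid in kind; the property is let furnished). However, paragraphs (e)–(f) must be considered: (e) operates against (b): a current Provisional Notice is held. (f) is not engaged (there is no Class D Exemption Letter in force), so (e) stands. (b) is therefore removed.
All of (c)'s requirements are met (the number of days the property was let is 86 days, below the 100 days limit; the spare room is part of the primary residence). But applying paragraphs (g)–(l): (g) operates against (c): a current Annual Declaration is held. (h) would limit (g) — a current Standing Exemption Letter is held — but (i) sets (h) aside: (i) is engaged — a current Class E Exemption Letter is held. (j) operates (assessed value is $327,000, meeting the $321,000 threshold), but is set aside by (k): (k) applies — the reference index is 161, less than the 164 limit. (l), which would lift (k), is not engaged — the space is used for personal purposes only. (c) is therefore removed.
Exception (d) does not apply: the tenant is unrelated to the owner.
No exception displaces § 4.7.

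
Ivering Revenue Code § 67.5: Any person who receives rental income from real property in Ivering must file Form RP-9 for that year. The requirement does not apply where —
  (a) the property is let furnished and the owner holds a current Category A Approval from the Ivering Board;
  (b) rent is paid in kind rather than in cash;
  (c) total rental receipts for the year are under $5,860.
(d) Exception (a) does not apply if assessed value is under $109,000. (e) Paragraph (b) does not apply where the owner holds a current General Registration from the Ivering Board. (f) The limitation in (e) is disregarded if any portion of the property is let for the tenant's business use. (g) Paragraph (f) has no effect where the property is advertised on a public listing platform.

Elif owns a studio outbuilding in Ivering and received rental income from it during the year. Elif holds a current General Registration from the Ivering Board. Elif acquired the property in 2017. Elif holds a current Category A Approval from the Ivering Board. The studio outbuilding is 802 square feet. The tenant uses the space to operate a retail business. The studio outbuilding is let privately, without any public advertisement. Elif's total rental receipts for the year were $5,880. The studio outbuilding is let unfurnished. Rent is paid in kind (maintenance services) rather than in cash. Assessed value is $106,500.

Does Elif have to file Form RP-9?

No — exception (b) applies; Elif is not required to file Form RP-9.

Exception (a) does not apply: the property is let unfurnished.
All of (b)'s requirements are met (rent is paid in kind). Considering the limiting provisions: (e) is engaged (a current General Registration is held), but yields to (f): (f) operates against (e): the space is let for business use. (g), which would lift (f), is not triggered — the property is let privately without advertisement. Exception (b) stands.
Exception (c) does not apply: total rental receipts for the year are $5,880, not under $5,860.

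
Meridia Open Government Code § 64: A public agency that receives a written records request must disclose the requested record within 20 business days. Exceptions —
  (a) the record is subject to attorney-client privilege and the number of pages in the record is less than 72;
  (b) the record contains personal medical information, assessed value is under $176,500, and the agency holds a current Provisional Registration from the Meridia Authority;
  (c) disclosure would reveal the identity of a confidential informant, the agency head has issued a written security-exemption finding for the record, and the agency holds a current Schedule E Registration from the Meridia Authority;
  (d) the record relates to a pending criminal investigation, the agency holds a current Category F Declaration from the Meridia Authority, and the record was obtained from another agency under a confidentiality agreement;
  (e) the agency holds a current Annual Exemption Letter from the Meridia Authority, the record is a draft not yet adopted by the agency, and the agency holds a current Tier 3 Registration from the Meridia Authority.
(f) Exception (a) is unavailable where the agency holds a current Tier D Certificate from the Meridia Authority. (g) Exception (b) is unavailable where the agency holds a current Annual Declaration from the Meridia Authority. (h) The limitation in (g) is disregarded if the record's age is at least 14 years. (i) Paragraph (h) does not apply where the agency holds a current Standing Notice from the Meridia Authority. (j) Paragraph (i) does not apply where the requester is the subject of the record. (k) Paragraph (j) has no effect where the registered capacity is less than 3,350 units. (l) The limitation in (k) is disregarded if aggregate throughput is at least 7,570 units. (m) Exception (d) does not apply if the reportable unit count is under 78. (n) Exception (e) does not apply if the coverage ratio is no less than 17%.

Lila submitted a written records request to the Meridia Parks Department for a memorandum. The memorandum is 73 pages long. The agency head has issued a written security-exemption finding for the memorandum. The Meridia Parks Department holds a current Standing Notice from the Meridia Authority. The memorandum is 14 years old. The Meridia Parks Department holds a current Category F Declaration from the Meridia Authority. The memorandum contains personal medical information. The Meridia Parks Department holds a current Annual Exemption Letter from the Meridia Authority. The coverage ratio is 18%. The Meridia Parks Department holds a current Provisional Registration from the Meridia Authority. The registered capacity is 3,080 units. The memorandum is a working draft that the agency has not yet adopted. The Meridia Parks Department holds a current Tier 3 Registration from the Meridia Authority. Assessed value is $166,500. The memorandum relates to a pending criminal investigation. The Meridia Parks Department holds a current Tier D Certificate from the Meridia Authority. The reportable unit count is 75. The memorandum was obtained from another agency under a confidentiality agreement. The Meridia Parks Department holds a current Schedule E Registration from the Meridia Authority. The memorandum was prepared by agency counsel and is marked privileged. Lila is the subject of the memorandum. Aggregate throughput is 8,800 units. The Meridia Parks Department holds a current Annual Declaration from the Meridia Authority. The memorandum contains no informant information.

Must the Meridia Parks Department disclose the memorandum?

Exception (a) does not apply: the number of pages in the record is 73, not less than 72.
Exception (b): the memorandum contains personal medical information; assessed value is $166,500, under the $176,500 limit; a current Provisional Registration is held — every condition holds. Applying paragraphs (g)–(l): (g) applies (a current Annual Declaration is held), but yields to (h): (h) operates against (g): the record's age is 14 years, meeting the 14 years threshold. (i) would limit (h) — a current Standing Notice is held — but (j) sets (i) aside: (j) is engaged — Lila is the subject of the memorandum. (k) applies (the registered capacity is 3,080 units, less than the 3,350 units limit), but is overridden by (l): (l) is engaged — aggregate throughput is 8,800 units, meeting the 7,570 units threshold. So (b) applies.
Exception (c) fails — the memorandum contains no informant information.
Exception (d) is satisfied on its face — the memorandum relates to a pending investigation; a current Category F Declaration is held; the memorandum was obtained under a confidentiality agreement. But: (m) operates against (d): the reportable unit count is 75, under the 78 limit. Exception (d) does not apply.
Exception (e) is satisfied on its face — a current Annual Exemption Letter is held; the memorandum is an unadopted draft; a current Tier 3 Registration is held. But applying paragraph (n): (n) operates against (e): the coverage ratio is 18%, meeting the 17% threshold. So (e) is unavailable.

No — exception (b) applies; the Meridia Parks Department is not required to disclose the memorandum.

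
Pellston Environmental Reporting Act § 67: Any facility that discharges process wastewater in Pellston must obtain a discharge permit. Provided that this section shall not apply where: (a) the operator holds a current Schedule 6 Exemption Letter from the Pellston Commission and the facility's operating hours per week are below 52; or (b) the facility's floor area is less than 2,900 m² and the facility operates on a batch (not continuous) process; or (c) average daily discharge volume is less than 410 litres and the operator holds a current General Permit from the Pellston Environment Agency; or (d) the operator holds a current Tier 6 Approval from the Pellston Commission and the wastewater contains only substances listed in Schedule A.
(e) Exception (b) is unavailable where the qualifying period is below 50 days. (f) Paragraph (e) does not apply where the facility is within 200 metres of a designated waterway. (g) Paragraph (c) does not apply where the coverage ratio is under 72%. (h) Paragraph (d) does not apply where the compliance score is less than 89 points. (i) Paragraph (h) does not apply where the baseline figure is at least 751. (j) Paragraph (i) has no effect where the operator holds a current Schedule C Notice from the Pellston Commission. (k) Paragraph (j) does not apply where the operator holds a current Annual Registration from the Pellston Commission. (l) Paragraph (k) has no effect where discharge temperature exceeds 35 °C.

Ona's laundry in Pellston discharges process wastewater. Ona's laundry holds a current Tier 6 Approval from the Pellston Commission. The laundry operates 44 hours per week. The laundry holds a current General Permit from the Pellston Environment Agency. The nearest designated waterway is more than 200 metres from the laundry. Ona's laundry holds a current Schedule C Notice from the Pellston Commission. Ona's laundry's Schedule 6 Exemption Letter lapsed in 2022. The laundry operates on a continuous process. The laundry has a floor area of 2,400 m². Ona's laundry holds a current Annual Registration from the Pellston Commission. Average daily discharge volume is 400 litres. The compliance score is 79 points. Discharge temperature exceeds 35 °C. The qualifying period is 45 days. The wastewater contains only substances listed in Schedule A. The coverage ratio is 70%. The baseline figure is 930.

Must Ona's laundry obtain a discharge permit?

Exception (a) requires that the operator holds a current Schedule 6 Exemption Letter from the Pellston Commission; but the Schedule 6 Exemption Letter is not current, so (a) is unavailable.
Exception (b) does not apply: the facility operates on a continuous process.
All of (c)'s requirements are met (average daily discharge volume is 400 litres, less than the 410 litres limit; a current General Permit is held). But: (g) is engaged — the coverage ratio is 70%, under the 72% limit. So (c) is unavailable.
Exception (d) is satisfied on its face — a current Tier 6 Approval is held; the wastewater is Schedule-A-only. But applying paragraphs (h)–(l): (h) operates against (d): the compliance score is 79 points, less than the 89 points limit. (i) is engaged (the baseline figure is 930, meeting the 751 threshold), but is overridden by (j): (j) operates — a current Schedule C Notice is held. (k) is triggered (a current Annual Registration is held), but yields to (l): (l) is triggered — discharge temperature exceeds 35 °C. Exception (d) does not apply.
No exception displaces § 67.

Yes — Ona's laundry must obtain a discharge permit.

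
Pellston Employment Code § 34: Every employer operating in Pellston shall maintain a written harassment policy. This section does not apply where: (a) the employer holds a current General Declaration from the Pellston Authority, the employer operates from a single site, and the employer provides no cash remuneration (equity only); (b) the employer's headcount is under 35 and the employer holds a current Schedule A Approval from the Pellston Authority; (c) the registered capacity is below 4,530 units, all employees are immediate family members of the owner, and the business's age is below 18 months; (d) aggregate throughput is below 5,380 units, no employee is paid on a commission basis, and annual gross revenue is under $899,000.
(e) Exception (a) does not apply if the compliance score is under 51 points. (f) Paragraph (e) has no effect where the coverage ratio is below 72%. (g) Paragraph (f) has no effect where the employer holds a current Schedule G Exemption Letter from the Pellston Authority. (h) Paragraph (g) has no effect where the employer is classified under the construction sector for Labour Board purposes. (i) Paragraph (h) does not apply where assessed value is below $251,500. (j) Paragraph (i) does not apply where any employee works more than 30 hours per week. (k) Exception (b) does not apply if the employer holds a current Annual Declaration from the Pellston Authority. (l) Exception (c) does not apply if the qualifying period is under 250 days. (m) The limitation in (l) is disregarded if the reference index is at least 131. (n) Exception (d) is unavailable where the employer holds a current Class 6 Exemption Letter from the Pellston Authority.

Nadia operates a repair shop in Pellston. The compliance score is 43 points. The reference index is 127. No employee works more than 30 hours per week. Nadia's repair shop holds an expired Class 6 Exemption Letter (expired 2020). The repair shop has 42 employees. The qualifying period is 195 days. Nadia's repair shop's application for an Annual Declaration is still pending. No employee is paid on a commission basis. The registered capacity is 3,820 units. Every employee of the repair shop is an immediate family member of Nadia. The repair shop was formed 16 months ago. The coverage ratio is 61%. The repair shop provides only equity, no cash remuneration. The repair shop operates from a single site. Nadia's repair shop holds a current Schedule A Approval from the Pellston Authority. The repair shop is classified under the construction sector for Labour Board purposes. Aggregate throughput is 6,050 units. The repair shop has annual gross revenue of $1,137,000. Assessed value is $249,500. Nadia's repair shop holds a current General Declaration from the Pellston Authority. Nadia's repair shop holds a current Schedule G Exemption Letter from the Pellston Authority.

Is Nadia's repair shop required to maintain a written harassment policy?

All of (a)'s requirements are met (a current General Declaration is held; the employer operates from a single site; remuneration is equity-only). However, paragraphs (e)–(j) must be considered: (e) is engaged — the compliance score is 43 points, under the 51 points limit. (f) would limit (e) — the coverage ratio is 61%, below the 72% limit — but (g) sets (f) aside: (g) operates — a current Schedule G Exemption Letter is held. (h) applies (the repair shop is classified under the construction sector), but is itself disapplied by (i): (i) applies — assessed value is $249,500, below the $251,500 limit. (j) is inapplicable (no employee exceeds 30 hours/week), so (i) stands. So (a) is unavailable.
Exception (b) fails — the employer's headcount is 42, not under 35.
Exception (c) is satisfied on its face — the registered capacity is 3,820 units, below the 4,530 units limit; every employee is an immediate family member; the business's age is 16 months, below the 18 months limit. Turning to paragraphs (l)–(m): (l) operates — the qualifying period is 195 days, under the 250 days limit. (m) is not engaged (the reference index is 127, short of 131), so (l) stands. So (c) is unavailable.
Exception (d) requires that aggregate throughput is below 5,380 units; but aggregate throughput is 6,050 units, not below 5,380 units, so (d) is unavailable.
None of the exceptions is available; § 34 applies in full.

Yes — Nadia's repair shop must maintain a written harassment policy.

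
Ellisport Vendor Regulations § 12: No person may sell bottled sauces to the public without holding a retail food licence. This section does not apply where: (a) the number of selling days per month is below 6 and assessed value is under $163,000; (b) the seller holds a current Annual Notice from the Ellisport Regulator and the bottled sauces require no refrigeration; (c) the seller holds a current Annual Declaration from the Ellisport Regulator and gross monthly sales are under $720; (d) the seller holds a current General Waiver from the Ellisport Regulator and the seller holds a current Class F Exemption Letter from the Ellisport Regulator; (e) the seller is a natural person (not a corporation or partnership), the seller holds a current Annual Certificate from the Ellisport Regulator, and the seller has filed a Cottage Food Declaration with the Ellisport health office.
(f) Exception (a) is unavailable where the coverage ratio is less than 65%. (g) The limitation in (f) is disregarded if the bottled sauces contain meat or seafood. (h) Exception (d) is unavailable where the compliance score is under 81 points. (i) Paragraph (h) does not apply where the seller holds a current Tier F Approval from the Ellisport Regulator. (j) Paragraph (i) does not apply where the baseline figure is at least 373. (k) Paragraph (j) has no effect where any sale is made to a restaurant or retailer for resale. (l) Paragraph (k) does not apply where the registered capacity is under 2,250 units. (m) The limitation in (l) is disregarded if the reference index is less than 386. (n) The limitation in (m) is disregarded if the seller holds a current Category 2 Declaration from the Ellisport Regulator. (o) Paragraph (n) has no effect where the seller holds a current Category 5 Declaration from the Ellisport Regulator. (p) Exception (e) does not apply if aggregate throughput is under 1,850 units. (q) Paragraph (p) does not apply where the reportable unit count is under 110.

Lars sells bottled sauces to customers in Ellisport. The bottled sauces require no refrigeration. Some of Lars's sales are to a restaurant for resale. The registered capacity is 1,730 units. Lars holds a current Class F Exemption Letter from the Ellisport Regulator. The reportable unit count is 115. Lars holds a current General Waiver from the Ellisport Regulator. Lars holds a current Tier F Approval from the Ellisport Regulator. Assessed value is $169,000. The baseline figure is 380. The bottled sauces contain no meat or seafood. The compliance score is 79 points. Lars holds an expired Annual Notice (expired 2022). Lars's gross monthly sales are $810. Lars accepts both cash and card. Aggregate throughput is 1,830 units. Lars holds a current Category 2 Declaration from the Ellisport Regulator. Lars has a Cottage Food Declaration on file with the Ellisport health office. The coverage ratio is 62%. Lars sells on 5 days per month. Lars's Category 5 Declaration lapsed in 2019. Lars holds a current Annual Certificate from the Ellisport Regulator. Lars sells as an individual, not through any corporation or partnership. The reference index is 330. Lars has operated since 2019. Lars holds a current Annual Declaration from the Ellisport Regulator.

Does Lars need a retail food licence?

Exception (a) fails — assessed value is $169,000, not under $163,000.
Exception (b) does not apply: the Annual Notice is not current.
Exception (c) requires that gross monthly sales are under $720; but gross monthly sales are $810, not under $720, so (c) is unavailable.
All of (d)'s requirements are met (a current General Waiver is held; a current Class F Exemption Letter is held). But: (h) operates — the compliance score is 79 points, under the 81 points limit. (i) is triggered (a current Tier F Approval is held), but is itself disapplied by (j): (j) is triggered — the baseline figure is 380, meeting the 373 threshold. (k) is engaged (some sales are to a restaurant for resale), but is displaced by (l): (l) is engaged — the registered capacity is 1,730 units, under the 2,250 units limit. (m) would limit (l) — the reference index is 330, less than the 386 limit — but (n) sets (m) aside: (n) operates against (m): a current Category 2 Declaration is held. (o), which would lift (n), is inapplicable — the Category 5 Declaration is not current. Exception (d) does not apply.
Exception (e): the seller is a natural person; a current Annual Certificate is held; a Cottage Food Declaration is on file — every condition holds. Turning to paragraphs (p)–(q): (p) operates against (e): aggregate throughput is 1,830 units, under the 1,850 units limit. (q) is not triggered (the reportable unit count is 115, not under 110), so (p) stands. Exception (e) does not apply.
None of the exceptions is available; § 12 applies in full.

Yes — Lars must hold a retail food licence.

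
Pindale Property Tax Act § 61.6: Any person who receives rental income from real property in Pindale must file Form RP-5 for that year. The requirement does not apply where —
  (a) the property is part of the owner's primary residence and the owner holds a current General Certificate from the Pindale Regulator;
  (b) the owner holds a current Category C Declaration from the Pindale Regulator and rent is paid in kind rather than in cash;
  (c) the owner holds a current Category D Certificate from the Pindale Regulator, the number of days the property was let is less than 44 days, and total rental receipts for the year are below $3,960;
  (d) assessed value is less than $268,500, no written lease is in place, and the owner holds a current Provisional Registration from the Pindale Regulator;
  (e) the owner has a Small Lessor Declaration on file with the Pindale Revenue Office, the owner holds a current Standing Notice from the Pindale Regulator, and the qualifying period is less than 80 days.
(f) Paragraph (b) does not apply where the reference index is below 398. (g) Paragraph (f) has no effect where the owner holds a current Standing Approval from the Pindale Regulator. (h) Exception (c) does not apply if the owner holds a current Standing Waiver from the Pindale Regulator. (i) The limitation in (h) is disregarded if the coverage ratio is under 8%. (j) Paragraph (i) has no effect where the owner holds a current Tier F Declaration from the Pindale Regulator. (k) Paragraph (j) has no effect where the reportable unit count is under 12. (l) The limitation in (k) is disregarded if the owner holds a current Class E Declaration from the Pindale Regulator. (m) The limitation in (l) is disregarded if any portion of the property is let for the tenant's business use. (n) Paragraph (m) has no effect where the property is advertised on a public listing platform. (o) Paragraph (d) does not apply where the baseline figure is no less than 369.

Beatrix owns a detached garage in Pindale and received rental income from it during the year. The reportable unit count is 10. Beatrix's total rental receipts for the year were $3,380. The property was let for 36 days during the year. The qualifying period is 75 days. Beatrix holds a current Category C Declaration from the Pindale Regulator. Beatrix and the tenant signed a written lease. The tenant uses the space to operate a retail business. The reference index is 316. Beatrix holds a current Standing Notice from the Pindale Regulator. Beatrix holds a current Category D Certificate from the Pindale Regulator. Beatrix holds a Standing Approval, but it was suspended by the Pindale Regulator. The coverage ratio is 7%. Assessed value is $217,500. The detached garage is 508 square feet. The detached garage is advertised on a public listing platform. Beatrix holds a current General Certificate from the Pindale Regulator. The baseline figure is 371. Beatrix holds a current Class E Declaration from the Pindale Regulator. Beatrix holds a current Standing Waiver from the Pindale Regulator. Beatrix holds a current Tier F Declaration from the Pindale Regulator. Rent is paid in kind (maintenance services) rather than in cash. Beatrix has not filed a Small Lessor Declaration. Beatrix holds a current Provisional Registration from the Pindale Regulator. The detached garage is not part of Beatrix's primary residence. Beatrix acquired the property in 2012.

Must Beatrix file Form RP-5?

Exception (a) does not apply: the detached garage is not part of the primary residence.
All of (b)'s requirements are met (a current Category C Declaration is held; rent is paid in kind). But applying paragraphs (f)–(g): (f) operates against (b): the reference index is 316, below the 398 limit. (g), which would lift (f), is inapplicable — there is no Standing Approval in force. Exception (b) does not apply.
Exception (c): a current Category D Certificate is held; the number of days the property was let is 36 days, less than the 44 days limit; total rental receipts for the year are $3,380, below the $3,960 limit — every condition holds. But applying paragraphs (h)–(n): (h) operates against (c): a current Standing Waiver is held. (i) operates (the coverage ratio is 7%, under the 8% limit), but is set aside by (j): (j) operates against (i): a current Tier F Declaration is held. (k) would limit (j) — the reportable unit count is 10, under the 12 limit — but (l) sets (k) aside: (l) operates against (k): a current Class E Declaration is held. (m) operates (the space is let for business use), but yields to (n): (n) is engaged — the property is publicly advertised. Exception (c) does not apply.
Exception (d) fails — a written lease is in place.
Exception (e) fails — no Small Lessor Declaration is on file.
No exception displaces § 61.6.

Yes — Beatrix must file Form RP-5.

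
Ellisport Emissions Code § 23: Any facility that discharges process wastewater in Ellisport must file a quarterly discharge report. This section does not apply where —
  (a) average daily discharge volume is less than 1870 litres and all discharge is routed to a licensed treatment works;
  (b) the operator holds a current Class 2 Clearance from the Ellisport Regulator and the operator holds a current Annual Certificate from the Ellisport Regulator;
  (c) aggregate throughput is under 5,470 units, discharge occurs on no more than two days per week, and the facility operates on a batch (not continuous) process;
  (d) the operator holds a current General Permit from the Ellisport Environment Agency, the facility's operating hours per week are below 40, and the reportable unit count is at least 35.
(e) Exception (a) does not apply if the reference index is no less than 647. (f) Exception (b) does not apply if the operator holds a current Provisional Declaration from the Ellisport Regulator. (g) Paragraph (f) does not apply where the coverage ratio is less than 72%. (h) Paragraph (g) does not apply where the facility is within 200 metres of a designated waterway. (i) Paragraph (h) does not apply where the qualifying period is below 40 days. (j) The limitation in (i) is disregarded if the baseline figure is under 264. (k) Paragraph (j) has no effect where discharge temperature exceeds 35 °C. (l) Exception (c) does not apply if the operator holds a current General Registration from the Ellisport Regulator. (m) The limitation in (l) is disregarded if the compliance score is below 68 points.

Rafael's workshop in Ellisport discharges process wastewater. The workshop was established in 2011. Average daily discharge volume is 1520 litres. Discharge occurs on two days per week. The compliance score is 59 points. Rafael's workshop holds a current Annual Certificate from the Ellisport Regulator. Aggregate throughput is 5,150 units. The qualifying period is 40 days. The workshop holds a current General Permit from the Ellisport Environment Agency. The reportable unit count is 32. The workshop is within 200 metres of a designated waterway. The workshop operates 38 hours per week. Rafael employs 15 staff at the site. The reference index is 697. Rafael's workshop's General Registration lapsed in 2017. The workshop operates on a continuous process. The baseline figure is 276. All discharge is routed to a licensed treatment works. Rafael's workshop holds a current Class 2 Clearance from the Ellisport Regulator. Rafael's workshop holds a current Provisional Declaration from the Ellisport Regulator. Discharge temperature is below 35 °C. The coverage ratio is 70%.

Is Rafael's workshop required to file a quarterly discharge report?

Yes — Rafael's workshop must file a quarterly discharge report.

All of (a)'s requirements are met (average daily discharge volume is 1520 litres, less than the 1870 litres limit; discharge is routed to a licensed treatment works). Turning to paragraph (e): (e) applies — the reference index is 697, meeting the 647 threshold. (a) is therefore removed.
Exception (b): a current Class 2 Clearance is held; a current Annual Certificate is held — every condition holds. But: (f) is engaged — a current Provisional Declaration is held. (g) is engaged (the coverage ratio is 70%, less than the 72% limit), but is set aside by (h): (h) is triggered — the workshop is within 200 m of a designated waterway. (i), which would lift (h), does not operate here — the qualifying period is 40 days, not below 40 days. Exception (b) does not apply.
Exception (c) does not apply: the facility operates on a continuous process.
Exception (d) does not apply: the reportable unit count is 32, short of 35.
No exception applies. The general rule governs.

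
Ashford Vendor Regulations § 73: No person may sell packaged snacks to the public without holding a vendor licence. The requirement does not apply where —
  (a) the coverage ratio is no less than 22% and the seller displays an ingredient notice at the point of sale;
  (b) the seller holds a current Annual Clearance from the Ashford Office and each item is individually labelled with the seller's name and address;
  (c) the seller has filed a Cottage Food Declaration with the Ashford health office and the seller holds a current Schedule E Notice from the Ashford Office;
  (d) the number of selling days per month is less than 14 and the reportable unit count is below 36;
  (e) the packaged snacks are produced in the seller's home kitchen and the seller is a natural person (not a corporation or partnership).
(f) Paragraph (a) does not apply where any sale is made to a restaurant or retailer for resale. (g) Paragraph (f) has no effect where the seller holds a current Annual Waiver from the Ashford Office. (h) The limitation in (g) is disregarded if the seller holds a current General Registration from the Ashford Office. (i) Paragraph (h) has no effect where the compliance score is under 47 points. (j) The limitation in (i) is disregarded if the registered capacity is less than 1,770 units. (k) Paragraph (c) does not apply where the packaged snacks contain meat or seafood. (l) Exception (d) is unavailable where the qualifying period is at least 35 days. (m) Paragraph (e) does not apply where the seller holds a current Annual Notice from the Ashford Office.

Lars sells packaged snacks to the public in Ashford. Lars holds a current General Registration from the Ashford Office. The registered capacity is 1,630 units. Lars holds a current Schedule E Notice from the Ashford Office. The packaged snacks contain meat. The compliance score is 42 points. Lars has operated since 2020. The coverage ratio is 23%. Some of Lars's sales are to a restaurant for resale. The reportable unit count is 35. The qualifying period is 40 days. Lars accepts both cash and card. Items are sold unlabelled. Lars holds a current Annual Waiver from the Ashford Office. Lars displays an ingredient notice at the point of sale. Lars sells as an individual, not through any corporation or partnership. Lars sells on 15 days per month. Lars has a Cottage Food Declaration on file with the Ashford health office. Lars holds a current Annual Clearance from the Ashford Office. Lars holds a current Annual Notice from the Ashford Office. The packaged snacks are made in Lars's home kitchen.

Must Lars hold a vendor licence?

Exception (a): the coverage ratio is 23%, meeting the 22% threshold; an ingredient notice is displayed — every condition holds. However, paragraphs (f)–(j) must be considered: (f) operates — some sales are to a restaurant for resale. (g) would limit (f) — a current Annual Waiver is held — but (h) sets (g) aside: (h) operates against (g): a current General Registration is held. (i) would limit (h) — the compliance score is 42 points, under the 47 points limit — but (j) sets (i) aside: (j) operates against (i): the registered capacity is 1,630 units, less than the 1,770 units limit. (a) is therefore removed.
Exception (b) fails — items are sold unlabelled.
All of (c)'s requirements are met (a Cottage Food Declaration is on file; a current Schedule E Notice is held). However, paragraph (k) must be considered: (k) operates against (c): the packaged snacks contain meat. So (c) is unavailable.
Exception (d) requires that the number of selling days per month is less than 14; but the number of selling days per month is 15, not less than 14, so (d) is unavailable.
Exception (e)'s conditions are all satisfied: the packaged snacks are home-kitchen produced; the seller is a natural person. Turning to paragraph (m): (m) operates against (e): a current Annual Notice is held. (e) is therefore removed.
No exception is made out. Lars falls within the general rule.

Yes — Lars must hold a vendor licence.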